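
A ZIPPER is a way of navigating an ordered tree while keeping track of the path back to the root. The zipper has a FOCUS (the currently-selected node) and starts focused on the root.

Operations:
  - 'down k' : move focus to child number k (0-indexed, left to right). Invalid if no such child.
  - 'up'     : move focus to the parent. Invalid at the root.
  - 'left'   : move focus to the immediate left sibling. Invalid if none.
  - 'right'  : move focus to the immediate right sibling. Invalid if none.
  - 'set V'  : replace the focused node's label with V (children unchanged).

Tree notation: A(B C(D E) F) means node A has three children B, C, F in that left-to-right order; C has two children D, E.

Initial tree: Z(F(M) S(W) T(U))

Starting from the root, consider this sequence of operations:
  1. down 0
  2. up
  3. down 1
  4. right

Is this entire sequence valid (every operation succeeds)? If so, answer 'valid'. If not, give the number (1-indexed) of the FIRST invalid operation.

Answer: valid

Derivation:
Step 1 (down 0): focus=F path=0 depth=1 children=['M'] left=[] right=['S', 'T'] parent=Z
Step 2 (up): focus=Z path=root depth=0 children=['F', 'S', 'T'] (at root)
Step 3 (down 1): focus=S path=1 depth=1 children=['W'] left=['F'] right=['T'] parent=Z
Step 4 (right): focus=T path=2 depth=1 children=['U'] left=['F', 'S'] right=[] parent=Z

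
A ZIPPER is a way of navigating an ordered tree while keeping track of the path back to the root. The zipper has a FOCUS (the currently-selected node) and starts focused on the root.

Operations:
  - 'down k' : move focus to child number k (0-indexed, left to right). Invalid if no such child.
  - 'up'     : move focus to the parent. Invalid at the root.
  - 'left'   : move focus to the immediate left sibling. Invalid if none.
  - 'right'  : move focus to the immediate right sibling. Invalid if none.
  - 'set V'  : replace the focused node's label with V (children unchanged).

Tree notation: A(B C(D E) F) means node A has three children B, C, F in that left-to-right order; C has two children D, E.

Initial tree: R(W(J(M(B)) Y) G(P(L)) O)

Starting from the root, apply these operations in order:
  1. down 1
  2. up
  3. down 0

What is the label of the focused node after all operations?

Answer: W

Derivation:
Step 1 (down 1): focus=G path=1 depth=1 children=['P'] left=['W'] right=['O'] parent=R
Step 2 (up): focus=R path=root depth=0 children=['W', 'G', 'O'] (at root)
Step 3 (down 0): focus=W path=0 depth=1 children=['J', 'Y'] left=[] right=['G', 'O'] parent=R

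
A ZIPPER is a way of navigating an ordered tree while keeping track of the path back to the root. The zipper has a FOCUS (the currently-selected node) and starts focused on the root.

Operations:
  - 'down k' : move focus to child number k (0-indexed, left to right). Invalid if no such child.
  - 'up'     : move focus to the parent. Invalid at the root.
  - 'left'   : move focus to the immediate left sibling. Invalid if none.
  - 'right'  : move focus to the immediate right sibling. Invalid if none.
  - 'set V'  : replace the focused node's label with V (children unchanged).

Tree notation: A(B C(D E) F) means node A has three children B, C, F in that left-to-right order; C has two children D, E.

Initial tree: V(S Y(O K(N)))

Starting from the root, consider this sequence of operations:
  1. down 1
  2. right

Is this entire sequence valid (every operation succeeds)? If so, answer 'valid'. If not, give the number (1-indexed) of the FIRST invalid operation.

Step 1 (down 1): focus=Y path=1 depth=1 children=['O', 'K'] left=['S'] right=[] parent=V
Step 2 (right): INVALID

Answer: 2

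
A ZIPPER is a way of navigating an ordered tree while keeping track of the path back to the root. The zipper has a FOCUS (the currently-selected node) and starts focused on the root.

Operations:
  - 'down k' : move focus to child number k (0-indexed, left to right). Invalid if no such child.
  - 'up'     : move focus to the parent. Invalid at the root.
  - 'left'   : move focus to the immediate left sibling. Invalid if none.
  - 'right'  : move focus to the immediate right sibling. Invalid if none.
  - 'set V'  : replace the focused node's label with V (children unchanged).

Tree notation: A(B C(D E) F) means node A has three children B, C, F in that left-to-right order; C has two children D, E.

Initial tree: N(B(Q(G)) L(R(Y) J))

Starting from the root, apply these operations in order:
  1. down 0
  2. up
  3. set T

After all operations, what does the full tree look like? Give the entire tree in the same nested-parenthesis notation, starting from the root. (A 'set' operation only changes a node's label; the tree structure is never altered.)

Answer: T(B(Q(G)) L(R(Y) J))

Derivation:
Step 1 (down 0): focus=B path=0 depth=1 children=['Q'] left=[] right=['L'] parent=N
Step 2 (up): focus=N path=root depth=0 children=['B', 'L'] (at root)
Step 3 (set T): focus=T path=root depth=0 children=['B', 'L'] (at root)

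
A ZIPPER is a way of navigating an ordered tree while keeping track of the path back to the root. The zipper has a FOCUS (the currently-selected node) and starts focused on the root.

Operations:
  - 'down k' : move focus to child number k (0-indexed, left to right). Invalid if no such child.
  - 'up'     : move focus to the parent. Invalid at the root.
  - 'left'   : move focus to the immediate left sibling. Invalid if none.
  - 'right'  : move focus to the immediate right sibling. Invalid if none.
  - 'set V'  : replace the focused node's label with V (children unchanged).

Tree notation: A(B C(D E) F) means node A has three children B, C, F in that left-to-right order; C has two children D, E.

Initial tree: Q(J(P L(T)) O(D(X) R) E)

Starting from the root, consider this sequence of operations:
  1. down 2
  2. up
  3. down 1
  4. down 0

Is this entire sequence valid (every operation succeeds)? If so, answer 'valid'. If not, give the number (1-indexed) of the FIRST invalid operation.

Answer: valid

Derivation:
Step 1 (down 2): focus=E path=2 depth=1 children=[] left=['J', 'O'] right=[] parent=Q
Step 2 (up): focus=Q path=root depth=0 children=['J', 'O', 'E'] (at root)
Step 3 (down 1): focus=O path=1 depth=1 children=['D', 'R'] left=['J'] right=['E'] parent=Q
Step 4 (down 0): focus=D path=1/0 depth=2 children=['X'] left=[] right=['R'] parent=O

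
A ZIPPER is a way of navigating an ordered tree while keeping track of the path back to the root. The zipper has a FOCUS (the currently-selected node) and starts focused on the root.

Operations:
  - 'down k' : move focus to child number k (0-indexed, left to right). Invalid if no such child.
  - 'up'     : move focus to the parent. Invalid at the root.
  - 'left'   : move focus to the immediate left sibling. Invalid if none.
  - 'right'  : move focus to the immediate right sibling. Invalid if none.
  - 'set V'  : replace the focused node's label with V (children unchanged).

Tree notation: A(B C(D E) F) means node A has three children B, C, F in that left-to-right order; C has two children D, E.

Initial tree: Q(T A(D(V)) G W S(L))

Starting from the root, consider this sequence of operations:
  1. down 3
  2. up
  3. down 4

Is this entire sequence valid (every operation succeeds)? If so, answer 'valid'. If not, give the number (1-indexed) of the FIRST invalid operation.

Answer: valid

Derivation:
Step 1 (down 3): focus=W path=3 depth=1 children=[] left=['T', 'A', 'G'] right=['S'] parent=Q
Step 2 (up): focus=Q path=root depth=0 children=['T', 'A', 'G', 'W', 'S'] (at root)
Step 3 (down 4): focus=S path=4 depth=1 children=['L'] left=['T', 'A', 'G', 'W'] right=[] parent=Q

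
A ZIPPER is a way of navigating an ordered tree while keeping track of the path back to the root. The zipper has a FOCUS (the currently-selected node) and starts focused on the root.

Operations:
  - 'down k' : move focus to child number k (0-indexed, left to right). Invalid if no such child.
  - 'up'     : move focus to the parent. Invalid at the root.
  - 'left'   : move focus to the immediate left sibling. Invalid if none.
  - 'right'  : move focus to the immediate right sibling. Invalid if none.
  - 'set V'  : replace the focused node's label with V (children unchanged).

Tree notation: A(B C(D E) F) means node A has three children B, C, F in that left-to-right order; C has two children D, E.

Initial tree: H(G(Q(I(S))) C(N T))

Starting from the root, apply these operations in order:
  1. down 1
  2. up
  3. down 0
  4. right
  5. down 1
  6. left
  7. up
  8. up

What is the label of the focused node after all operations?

Answer: H

Derivation:
Step 1 (down 1): focus=C path=1 depth=1 children=['N', 'T'] left=['G'] right=[] parent=H
Step 2 (up): focus=H path=root depth=0 children=['G', 'C'] (at root)
Step 3 (down 0): focus=G path=0 depth=1 children=['Q'] left=[] right=['C'] parent=H
Step 4 (right): focus=C path=1 depth=1 children=['N', 'T'] left=['G'] right=[] parent=H
Step 5 (down 1): focus=T path=1/1 depth=2 children=[] left=['N'] right=[] parent=C
Step 6 (left): focus=N path=1/0 depth=2 children=[] left=[] right=['T'] parent=C
Step 7 (up): focus=C path=1 depth=1 children=['N', 'T'] left=['G'] right=[] parent=H
Step 8 (up): focus=H path=root depth=0 children=['G', 'C'] (at root)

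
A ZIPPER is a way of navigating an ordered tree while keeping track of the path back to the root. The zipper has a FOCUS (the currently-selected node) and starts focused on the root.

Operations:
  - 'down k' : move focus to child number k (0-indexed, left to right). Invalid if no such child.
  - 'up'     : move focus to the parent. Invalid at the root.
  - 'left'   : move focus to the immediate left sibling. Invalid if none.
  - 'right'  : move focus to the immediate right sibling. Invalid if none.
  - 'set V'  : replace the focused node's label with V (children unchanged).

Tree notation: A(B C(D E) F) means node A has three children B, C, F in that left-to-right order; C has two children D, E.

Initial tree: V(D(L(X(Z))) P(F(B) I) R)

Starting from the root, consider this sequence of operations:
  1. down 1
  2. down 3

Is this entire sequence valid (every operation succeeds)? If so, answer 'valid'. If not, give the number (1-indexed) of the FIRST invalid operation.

Answer: 2

Derivation:
Step 1 (down 1): focus=P path=1 depth=1 children=['F', 'I'] left=['D'] right=['R'] parent=V
Step 2 (down 3): INVALID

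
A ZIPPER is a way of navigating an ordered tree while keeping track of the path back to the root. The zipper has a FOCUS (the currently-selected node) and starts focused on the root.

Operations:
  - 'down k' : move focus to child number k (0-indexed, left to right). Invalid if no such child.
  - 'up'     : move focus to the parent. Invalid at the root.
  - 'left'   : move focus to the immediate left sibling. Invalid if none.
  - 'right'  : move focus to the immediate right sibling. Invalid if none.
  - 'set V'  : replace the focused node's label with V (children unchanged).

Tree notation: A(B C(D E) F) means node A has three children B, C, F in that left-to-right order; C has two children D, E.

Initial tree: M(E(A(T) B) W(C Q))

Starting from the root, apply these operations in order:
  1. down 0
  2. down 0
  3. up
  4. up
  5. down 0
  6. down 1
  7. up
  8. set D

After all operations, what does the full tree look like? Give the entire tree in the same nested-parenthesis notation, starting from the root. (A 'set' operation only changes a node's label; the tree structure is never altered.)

Step 1 (down 0): focus=E path=0 depth=1 children=['A', 'B'] left=[] right=['W'] parent=M
Step 2 (down 0): focus=A path=0/0 depth=2 children=['T'] left=[] right=['B'] parent=E
Step 3 (up): focus=E path=0 depth=1 children=['A', 'B'] left=[] right=['W'] parent=M
Step 4 (up): focus=M path=root depth=0 children=['E', 'W'] (at root)
Step 5 (down 0): focus=E path=0 depth=1 children=['A', 'B'] left=[] right=['W'] parent=M
Step 6 (down 1): focus=B path=0/1 depth=2 children=[] left=['A'] right=[] parent=E
Step 7 (up): focus=E path=0 depth=1 children=['A', 'B'] left=[] right=['W'] parent=M
Step 8 (set D): focus=D path=0 depth=1 children=['A', 'B'] left=[] right=['W'] parent=M

Answer: M(D(A(T) B) W(C Q))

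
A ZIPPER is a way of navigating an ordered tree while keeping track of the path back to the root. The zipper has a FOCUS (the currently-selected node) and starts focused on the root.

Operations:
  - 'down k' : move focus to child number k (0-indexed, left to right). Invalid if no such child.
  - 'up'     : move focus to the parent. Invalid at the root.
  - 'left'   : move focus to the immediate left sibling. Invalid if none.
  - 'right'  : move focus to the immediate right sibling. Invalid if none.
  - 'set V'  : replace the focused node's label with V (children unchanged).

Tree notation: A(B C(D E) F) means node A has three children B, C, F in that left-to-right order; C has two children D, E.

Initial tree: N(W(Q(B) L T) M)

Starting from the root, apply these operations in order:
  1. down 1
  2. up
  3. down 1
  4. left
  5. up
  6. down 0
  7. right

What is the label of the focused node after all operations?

Answer: M

Derivation:
Step 1 (down 1): focus=M path=1 depth=1 children=[] left=['W'] right=[] parent=N
Step 2 (up): focus=N path=root depth=0 children=['W', 'M'] (at root)
Step 3 (down 1): focus=M path=1 depth=1 children=[] left=['W'] right=[] parent=N
Step 4 (left): focus=W path=0 depth=1 children=['Q', 'L', 'T'] left=[] right=['M'] parent=N
Step 5 (up): focus=N path=root depth=0 children=['W', 'M'] (at root)
Step 6 (down 0): focus=W path=0 depth=1 children=['Q', 'L', 'T'] left=[] right=['M'] parent=N
Step 7 (right): focus=M path=1 depth=1 children=[] left=['W'] right=[] parent=N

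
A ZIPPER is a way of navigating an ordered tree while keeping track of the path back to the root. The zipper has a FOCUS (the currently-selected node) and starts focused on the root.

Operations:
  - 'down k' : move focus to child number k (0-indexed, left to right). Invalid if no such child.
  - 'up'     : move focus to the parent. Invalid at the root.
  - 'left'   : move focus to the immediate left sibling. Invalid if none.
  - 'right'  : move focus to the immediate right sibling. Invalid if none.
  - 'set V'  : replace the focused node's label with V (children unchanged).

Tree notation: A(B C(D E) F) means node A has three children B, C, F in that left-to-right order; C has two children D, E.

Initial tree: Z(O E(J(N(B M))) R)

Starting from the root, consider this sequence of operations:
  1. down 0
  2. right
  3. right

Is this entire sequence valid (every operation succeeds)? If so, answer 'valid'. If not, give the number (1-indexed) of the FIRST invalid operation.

Answer: valid

Derivation:
Step 1 (down 0): focus=O path=0 depth=1 children=[] left=[] right=['E', 'R'] parent=Z
Step 2 (right): focus=E path=1 depth=1 children=['J'] left=['O'] right=['R'] parent=Z
Step 3 (right): focus=R path=2 depth=1 children=[] left=['O', 'E'] right=[] parent=Z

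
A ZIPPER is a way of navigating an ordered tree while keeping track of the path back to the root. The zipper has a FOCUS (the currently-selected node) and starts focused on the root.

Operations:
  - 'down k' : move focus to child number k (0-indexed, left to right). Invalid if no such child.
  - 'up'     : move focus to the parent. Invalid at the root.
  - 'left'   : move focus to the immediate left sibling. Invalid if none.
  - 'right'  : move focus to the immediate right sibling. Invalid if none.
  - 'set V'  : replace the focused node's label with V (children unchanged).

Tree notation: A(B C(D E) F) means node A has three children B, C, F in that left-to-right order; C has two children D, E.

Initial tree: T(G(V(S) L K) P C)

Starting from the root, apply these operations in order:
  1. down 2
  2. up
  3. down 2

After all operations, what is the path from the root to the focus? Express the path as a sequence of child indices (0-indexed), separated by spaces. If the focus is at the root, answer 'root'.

Step 1 (down 2): focus=C path=2 depth=1 children=[] left=['G', 'P'] right=[] parent=T
Step 2 (up): focus=T path=root depth=0 children=['G', 'P', 'C'] (at root)
Step 3 (down 2): focus=C path=2 depth=1 children=[] left=['G', 'P'] right=[] parent=T

Answer: 2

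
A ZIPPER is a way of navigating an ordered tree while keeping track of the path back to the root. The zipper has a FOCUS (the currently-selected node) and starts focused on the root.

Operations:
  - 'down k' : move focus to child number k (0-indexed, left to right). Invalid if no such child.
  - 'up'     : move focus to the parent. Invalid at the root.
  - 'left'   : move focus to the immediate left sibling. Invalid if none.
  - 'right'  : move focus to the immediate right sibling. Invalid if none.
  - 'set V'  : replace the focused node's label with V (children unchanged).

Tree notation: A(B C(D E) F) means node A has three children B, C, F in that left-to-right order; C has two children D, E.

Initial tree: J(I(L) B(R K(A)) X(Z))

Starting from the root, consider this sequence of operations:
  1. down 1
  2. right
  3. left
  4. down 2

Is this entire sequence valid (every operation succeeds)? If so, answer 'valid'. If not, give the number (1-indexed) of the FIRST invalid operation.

Step 1 (down 1): focus=B path=1 depth=1 children=['R', 'K'] left=['I'] right=['X'] parent=J
Step 2 (right): focus=X path=2 depth=1 children=['Z'] left=['I', 'B'] right=[] parent=J
Step 3 (left): focus=B path=1 depth=1 children=['R', 'K'] left=['I'] right=['X'] parent=J
Step 4 (down 2): INVALID

Answer: 4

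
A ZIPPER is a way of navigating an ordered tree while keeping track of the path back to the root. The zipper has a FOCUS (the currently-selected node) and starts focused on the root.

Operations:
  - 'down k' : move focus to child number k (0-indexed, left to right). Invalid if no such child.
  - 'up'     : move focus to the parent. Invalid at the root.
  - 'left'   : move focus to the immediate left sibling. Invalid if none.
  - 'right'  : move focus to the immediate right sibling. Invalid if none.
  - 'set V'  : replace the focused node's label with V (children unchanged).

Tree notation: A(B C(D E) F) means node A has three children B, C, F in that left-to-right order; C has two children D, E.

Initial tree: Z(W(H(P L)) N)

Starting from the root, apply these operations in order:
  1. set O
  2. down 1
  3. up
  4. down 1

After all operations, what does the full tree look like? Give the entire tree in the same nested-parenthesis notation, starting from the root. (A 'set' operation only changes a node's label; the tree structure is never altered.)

Step 1 (set O): focus=O path=root depth=0 children=['W', 'N'] (at root)
Step 2 (down 1): focus=N path=1 depth=1 children=[] left=['W'] right=[] parent=O
Step 3 (up): focus=O path=root depth=0 children=['W', 'N'] (at root)
Step 4 (down 1): focus=N path=1 depth=1 children=[] left=['W'] right=[] parent=O

Answer: O(W(H(P L)) N)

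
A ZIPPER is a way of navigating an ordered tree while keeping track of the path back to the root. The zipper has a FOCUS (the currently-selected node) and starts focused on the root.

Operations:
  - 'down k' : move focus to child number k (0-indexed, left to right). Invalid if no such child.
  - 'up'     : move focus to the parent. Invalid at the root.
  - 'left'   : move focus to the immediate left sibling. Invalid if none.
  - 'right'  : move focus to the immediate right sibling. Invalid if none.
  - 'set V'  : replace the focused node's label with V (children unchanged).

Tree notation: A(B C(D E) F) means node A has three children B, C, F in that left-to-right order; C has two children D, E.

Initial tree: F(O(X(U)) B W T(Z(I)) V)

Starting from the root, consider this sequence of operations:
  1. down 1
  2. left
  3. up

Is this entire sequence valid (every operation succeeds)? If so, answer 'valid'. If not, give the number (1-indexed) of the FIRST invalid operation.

Step 1 (down 1): focus=B path=1 depth=1 children=[] left=['O'] right=['W', 'T', 'V'] parent=F
Step 2 (left): focus=O path=0 depth=1 children=['X'] left=[] right=['B', 'W', 'T', 'V'] parent=F
Step 3 (up): focus=F path=root depth=0 children=['O', 'B', 'W', 'T', 'V'] (at root)

Answer: valid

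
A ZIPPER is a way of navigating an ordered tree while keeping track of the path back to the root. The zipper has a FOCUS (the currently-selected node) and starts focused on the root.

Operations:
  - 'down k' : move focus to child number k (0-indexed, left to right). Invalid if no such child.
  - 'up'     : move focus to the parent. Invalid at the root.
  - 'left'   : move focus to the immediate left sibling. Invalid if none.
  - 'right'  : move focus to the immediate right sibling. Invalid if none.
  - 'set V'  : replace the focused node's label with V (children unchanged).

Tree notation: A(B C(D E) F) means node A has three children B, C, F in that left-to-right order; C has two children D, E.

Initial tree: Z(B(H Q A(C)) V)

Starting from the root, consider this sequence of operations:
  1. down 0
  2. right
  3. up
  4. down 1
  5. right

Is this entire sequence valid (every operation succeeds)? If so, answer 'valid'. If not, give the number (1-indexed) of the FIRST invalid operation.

Step 1 (down 0): focus=B path=0 depth=1 children=['H', 'Q', 'A'] left=[] right=['V'] parent=Z
Step 2 (right): focus=V path=1 depth=1 children=[] left=['B'] right=[] parent=Z
Step 3 (up): focus=Z path=root depth=0 children=['B', 'V'] (at root)
Step 4 (down 1): focus=V path=1 depth=1 children=[] left=['B'] right=[] parent=Z
Step 5 (right): INVALID

Answer: 5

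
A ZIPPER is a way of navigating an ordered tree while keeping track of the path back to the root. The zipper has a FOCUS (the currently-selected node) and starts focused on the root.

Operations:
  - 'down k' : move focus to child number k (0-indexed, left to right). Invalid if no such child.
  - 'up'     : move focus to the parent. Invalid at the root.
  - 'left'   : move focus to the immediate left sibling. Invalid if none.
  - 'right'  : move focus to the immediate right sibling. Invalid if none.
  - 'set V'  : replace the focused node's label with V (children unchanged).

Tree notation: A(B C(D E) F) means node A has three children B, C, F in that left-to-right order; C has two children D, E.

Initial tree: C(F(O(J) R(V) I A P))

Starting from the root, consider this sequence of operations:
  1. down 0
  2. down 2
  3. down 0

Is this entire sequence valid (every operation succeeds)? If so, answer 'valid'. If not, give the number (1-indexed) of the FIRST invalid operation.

Answer: 3

Derivation:
Step 1 (down 0): focus=F path=0 depth=1 children=['O', 'R', 'I', 'A', 'P'] left=[] right=[] parent=C
Step 2 (down 2): focus=I path=0/2 depth=2 children=[] left=['O', 'R'] right=['A', 'P'] parent=F
Step 3 (down 0): INVALID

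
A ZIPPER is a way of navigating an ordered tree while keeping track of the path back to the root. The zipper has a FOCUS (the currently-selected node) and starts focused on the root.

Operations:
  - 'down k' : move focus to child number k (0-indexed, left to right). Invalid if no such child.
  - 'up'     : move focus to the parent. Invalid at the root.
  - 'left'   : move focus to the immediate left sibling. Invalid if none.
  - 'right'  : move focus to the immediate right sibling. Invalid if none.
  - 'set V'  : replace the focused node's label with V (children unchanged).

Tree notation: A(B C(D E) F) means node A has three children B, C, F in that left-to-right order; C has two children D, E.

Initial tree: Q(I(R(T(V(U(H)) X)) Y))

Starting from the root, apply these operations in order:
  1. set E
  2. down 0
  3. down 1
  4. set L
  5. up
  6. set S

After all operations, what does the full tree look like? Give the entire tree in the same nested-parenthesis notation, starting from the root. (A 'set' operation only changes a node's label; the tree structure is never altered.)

Step 1 (set E): focus=E path=root depth=0 children=['I'] (at root)
Step 2 (down 0): focus=I path=0 depth=1 children=['R', 'Y'] left=[] right=[] parent=E
Step 3 (down 1): focus=Y path=0/1 depth=2 children=[] left=['R'] right=[] parent=I
Step 4 (set L): focus=L path=0/1 depth=2 children=[] left=['R'] right=[] parent=I
Step 5 (up): focus=I path=0 depth=1 children=['R', 'L'] left=[] right=[] parent=E
Step 6 (set S): focus=S path=0 depth=1 children=['R', 'L'] left=[] right=[] parent=E

Answer: E(S(R(T(V(U(H)) X)) L))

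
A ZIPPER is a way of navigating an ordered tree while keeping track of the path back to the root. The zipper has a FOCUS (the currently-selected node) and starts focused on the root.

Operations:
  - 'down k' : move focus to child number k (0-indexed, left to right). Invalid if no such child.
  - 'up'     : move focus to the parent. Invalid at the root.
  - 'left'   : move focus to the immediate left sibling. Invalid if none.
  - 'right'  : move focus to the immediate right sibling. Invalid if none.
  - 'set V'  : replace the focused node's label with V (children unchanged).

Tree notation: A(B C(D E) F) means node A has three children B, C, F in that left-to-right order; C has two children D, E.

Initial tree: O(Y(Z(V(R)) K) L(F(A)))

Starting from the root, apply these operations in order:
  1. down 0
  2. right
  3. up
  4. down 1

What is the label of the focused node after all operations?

Step 1 (down 0): focus=Y path=0 depth=1 children=['Z', 'K'] left=[] right=['L'] parent=O
Step 2 (right): focus=L path=1 depth=1 children=['F'] left=['Y'] right=[] parent=O
Step 3 (up): focus=O path=root depth=0 children=['Y', 'L'] (at root)
Step 4 (down 1): focus=L path=1 depth=1 children=['F'] left=['Y'] right=[] parent=O

Answer: L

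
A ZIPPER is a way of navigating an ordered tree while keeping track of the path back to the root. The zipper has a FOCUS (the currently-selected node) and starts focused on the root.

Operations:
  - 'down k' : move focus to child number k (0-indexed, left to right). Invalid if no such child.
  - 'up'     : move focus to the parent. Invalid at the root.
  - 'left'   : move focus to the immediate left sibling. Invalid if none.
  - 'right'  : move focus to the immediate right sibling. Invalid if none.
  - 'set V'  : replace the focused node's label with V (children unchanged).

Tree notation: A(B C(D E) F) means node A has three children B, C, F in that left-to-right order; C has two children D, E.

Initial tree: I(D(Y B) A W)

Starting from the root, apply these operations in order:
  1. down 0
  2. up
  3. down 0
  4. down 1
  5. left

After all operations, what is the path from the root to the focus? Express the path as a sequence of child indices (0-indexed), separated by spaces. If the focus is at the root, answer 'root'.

Answer: 0 0

Derivation:
Step 1 (down 0): focus=D path=0 depth=1 children=['Y', 'B'] left=[] right=['A', 'W'] parent=I
Step 2 (up): focus=I path=root depth=0 children=['D', 'A', 'W'] (at root)
Step 3 (down 0): focus=D path=0 depth=1 children=['Y', 'B'] left=[] right=['A', 'W'] parent=I
Step 4 (down 1): focus=B path=0/1 depth=2 children=[] left=['Y'] right=[] parent=D
Step 5 (left): focus=Y path=0/0 depth=2 children=[] left=[] right=['B'] parent=D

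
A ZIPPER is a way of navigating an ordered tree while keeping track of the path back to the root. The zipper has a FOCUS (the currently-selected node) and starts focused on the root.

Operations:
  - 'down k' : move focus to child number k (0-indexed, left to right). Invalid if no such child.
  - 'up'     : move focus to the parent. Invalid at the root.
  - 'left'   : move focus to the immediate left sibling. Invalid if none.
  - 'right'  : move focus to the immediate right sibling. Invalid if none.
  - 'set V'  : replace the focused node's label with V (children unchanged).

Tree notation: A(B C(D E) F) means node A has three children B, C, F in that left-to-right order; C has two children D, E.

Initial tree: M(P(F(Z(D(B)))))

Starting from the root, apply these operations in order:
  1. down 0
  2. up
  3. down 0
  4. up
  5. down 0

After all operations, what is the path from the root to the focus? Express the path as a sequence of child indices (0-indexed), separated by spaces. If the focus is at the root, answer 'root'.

Answer: 0

Derivation:
Step 1 (down 0): focus=P path=0 depth=1 children=['F'] left=[] right=[] parent=M
Step 2 (up): focus=M path=root depth=0 children=['P'] (at root)
Step 3 (down 0): focus=P path=0 depth=1 children=['F'] left=[] right=[] parent=M
Step 4 (up): focus=M path=root depth=0 children=['P'] (at root)
Step 5 (down 0): focus=P path=0 depth=1 children=['F'] left=[] right=[] parent=M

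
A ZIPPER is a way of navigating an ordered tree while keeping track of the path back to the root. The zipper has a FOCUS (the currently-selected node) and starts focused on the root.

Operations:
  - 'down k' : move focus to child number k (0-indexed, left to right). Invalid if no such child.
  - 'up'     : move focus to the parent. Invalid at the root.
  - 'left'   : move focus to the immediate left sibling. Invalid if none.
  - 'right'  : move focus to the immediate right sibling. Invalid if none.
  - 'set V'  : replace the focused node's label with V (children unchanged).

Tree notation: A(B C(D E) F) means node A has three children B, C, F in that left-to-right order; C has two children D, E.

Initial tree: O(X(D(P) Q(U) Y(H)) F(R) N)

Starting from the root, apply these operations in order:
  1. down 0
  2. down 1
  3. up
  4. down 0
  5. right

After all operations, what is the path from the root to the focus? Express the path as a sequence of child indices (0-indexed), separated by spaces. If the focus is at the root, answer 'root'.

Step 1 (down 0): focus=X path=0 depth=1 children=['D', 'Q', 'Y'] left=[] right=['F', 'N'] parent=O
Step 2 (down 1): focus=Q path=0/1 depth=2 children=['U'] left=['D'] right=['Y'] parent=X
Step 3 (up): focus=X path=0 depth=1 children=['D', 'Q', 'Y'] left=[] right=['F', 'N'] parent=O
Step 4 (down 0): focus=D path=0/0 depth=2 children=['P'] left=[] right=['Q', 'Y'] parent=X
Step 5 (right): focus=Q path=0/1 depth=2 children=['U'] left=['D'] right=['Y'] parent=X

Answer: 0 1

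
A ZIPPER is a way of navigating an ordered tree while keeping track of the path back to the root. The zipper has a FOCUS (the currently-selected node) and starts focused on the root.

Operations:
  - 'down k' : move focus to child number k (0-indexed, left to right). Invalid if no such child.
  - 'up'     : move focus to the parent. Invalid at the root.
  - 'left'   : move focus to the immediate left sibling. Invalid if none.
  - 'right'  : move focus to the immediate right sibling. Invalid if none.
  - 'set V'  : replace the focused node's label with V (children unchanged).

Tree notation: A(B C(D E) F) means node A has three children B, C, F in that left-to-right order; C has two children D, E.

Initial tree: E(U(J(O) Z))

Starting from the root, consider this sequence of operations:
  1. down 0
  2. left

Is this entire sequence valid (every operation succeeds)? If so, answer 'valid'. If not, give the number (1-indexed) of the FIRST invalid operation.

Answer: 2

Derivation:
Step 1 (down 0): focus=U path=0 depth=1 children=['J', 'Z'] left=[] right=[] parent=E
Step 2 (left): INVALID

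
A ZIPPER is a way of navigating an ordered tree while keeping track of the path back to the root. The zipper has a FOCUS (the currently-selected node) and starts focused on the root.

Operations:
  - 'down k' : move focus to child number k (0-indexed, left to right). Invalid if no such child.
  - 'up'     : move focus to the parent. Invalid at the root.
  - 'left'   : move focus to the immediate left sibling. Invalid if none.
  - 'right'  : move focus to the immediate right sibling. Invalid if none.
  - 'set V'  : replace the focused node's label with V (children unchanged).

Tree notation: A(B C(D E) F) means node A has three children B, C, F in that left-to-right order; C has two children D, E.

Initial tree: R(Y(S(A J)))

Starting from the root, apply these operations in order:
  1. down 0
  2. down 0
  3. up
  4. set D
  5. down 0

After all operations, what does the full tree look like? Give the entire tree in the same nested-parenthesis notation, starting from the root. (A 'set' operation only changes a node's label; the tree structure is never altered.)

Step 1 (down 0): focus=Y path=0 depth=1 children=['S'] left=[] right=[] parent=R
Step 2 (down 0): focus=S path=0/0 depth=2 children=['A', 'J'] left=[] right=[] parent=Y
Step 3 (up): focus=Y path=0 depth=1 children=['S'] left=[] right=[] parent=R
Step 4 (set D): focus=D path=0 depth=1 children=['S'] left=[] right=[] parent=R
Step 5 (down 0): focus=S path=0/0 depth=2 children=['A', 'J'] left=[] right=[] parent=D

Answer: R(D(S(A J)))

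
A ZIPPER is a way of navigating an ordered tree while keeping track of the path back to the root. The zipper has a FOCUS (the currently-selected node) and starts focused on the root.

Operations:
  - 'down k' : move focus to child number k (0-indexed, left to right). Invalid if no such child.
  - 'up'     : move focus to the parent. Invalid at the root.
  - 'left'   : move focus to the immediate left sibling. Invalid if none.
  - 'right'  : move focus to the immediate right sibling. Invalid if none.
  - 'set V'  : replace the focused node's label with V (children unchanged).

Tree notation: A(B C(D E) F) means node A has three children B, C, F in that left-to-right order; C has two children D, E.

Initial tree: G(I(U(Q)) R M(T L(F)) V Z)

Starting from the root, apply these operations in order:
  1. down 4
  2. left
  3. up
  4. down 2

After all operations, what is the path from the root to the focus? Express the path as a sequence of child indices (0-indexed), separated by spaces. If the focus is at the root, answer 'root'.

Answer: 2

Derivation:
Step 1 (down 4): focus=Z path=4 depth=1 children=[] left=['I', 'R', 'M', 'V'] right=[] parent=G
Step 2 (left): focus=V path=3 depth=1 children=[] left=['I', 'R', 'M'] right=['Z'] parent=G
Step 3 (up): focus=G path=root depth=0 children=['I', 'R', 'M', 'V', 'Z'] (at root)
Step 4 (down 2): focus=M path=2 depth=1 children=['T', 'L'] left=['I', 'R'] right=['V', 'Z'] parent=G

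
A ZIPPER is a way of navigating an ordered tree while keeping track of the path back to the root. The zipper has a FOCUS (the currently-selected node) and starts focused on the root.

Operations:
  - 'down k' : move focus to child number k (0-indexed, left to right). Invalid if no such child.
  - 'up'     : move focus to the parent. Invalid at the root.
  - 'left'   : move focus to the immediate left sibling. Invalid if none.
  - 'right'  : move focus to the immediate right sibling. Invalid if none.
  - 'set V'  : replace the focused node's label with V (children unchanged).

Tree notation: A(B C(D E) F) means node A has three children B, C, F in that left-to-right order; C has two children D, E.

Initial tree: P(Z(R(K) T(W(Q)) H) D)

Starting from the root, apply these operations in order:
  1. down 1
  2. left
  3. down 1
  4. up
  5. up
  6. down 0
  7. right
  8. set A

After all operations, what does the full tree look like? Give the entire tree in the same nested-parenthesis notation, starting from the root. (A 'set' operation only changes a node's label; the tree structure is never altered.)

Answer: P(Z(R(K) T(W(Q)) H) A)

Derivation:
Step 1 (down 1): focus=D path=1 depth=1 children=[] left=['Z'] right=[] parent=P
Step 2 (left): focus=Z path=0 depth=1 children=['R', 'T', 'H'] left=[] right=['D'] parent=P
Step 3 (down 1): focus=T path=0/1 depth=2 children=['W'] left=['R'] right=['H'] parent=Z
Step 4 (up): focus=Z path=0 depth=1 children=['R', 'T', 'H'] left=[] right=['D'] parent=P
Step 5 (up): focus=P path=root depth=0 children=['Z', 'D'] (at root)
Step 6 (down 0): focus=Z path=0 depth=1 children=['R', 'T', 'H'] left=[] right=['D'] parent=P
Step 7 (right): focus=D path=1 depth=1 children=[] left=['Z'] right=[] parent=P
Step 8 (set A): focus=A path=1 depth=1 children=[] left=['Z'] right=[] parent=P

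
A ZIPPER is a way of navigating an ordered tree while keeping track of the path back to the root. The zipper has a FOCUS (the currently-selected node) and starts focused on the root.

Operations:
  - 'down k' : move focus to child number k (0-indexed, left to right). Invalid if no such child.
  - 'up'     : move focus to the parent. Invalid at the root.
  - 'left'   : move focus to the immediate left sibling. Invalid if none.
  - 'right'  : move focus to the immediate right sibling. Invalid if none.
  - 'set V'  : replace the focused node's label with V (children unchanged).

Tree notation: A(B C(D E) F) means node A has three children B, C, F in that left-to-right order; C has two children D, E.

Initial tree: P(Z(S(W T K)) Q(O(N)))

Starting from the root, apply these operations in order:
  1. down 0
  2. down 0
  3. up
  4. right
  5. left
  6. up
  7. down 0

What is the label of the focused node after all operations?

Step 1 (down 0): focus=Z path=0 depth=1 children=['S'] left=[] right=['Q'] parent=P
Step 2 (down 0): focus=S path=0/0 depth=2 children=['W', 'T', 'K'] left=[] right=[] parent=Z
Step 3 (up): focus=Z path=0 depth=1 children=['S'] left=[] right=['Q'] parent=P
Step 4 (right): focus=Q path=1 depth=1 children=['O'] left=['Z'] right=[] parent=P
Step 5 (left): focus=Z path=0 depth=1 children=['S'] left=[] right=['Q'] parent=P
Step 6 (up): focus=P path=root depth=0 children=['Z', 'Q'] (at root)
Step 7 (down 0): focus=Z path=0 depth=1 children=['S'] left=[] right=['Q'] parent=P

Answer: Z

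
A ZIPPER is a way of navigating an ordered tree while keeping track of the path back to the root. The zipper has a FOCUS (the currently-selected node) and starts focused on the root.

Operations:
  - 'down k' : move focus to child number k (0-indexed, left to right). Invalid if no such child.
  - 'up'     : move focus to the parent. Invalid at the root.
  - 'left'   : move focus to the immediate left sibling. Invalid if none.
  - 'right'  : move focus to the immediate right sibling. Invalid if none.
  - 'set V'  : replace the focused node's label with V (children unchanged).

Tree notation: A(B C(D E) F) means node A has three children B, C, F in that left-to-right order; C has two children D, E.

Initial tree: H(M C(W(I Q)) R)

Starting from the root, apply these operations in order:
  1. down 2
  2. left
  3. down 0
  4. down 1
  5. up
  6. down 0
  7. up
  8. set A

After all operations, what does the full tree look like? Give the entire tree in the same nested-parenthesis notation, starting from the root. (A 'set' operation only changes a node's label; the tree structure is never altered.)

Answer: H(M C(A(I Q)) R)

Derivation:
Step 1 (down 2): focus=R path=2 depth=1 children=[] left=['M', 'C'] right=[] parent=H
Step 2 (left): focus=C path=1 depth=1 children=['W'] left=['M'] right=['R'] parent=H
Step 3 (down 0): focus=W path=1/0 depth=2 children=['I', 'Q'] left=[] right=[] parent=C
Step 4 (down 1): focus=Q path=1/0/1 depth=3 children=[] left=['I'] right=[] parent=W
Step 5 (up): focus=W path=1/0 depth=2 children=['I', 'Q'] left=[] right=[] parent=C
Step 6 (down 0): focus=I path=1/0/0 depth=3 children=[] left=[] right=['Q'] parent=W
Step 7 (up): focus=W path=1/0 depth=2 children=['I', 'Q'] left=[] right=[] parent=C
Step 8 (set A): focus=A path=1/0 depth=2 children=['I', 'Q'] left=[] right=[] parent=C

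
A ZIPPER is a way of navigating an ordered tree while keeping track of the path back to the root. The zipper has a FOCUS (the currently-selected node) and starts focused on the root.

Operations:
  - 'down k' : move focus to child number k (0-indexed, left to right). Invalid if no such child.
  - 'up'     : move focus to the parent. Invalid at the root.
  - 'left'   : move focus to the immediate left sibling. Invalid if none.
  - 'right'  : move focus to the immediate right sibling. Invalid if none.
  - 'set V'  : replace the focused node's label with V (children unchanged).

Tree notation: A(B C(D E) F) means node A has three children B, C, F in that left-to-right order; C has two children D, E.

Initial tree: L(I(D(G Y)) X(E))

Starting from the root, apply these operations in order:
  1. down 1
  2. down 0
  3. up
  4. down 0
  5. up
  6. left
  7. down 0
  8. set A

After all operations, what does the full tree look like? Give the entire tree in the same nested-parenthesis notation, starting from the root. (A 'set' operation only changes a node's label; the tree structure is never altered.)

Answer: L(I(A(G Y)) X(E))

Derivation:
Step 1 (down 1): focus=X path=1 depth=1 children=['E'] left=['I'] right=[] parent=L
Step 2 (down 0): focus=E path=1/0 depth=2 children=[] left=[] right=[] parent=X
Step 3 (up): focus=X path=1 depth=1 children=['E'] left=['I'] right=[] parent=L
Step 4 (down 0): focus=E path=1/0 depth=2 children=[] left=[] right=[] parent=X
Step 5 (up): focus=X path=1 depth=1 children=['E'] left=['I'] right=[] parent=L
Step 6 (left): focus=I path=0 depth=1 children=['D'] left=[] right=['X'] parent=L
Step 7 (down 0): focus=D path=0/0 depth=2 children=['G', 'Y'] left=[] right=[] parent=I
Step 8 (set A): focus=A path=0/0 depth=2 children=['G', 'Y'] left=[] right=[] parent=I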